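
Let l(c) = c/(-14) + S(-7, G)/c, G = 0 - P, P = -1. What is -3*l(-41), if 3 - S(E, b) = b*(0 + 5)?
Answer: -5127/574 ≈ -8.9321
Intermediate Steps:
G = 1 (G = 0 - 1*(-1) = 0 + 1 = 1)
S(E, b) = 3 - 5*b (S(E, b) = 3 - b*(0 + 5) = 3 - b*5 = 3 - 5*b)
l(c) = -2/c - c/14 (l(c) = c/(-14) + (3 - 5*1)/c = c*(-1/14) + (3 - 5)/c = -c/14 - 2/c = -2/c - c/14)
-3*l(-41) = -3*(-2/(-41) - 1/14*(-41)) = -3*(-2*(-1/41) + 41/14) = -3*(2/41 + 41/14) = -3*1709/574 = -5127/574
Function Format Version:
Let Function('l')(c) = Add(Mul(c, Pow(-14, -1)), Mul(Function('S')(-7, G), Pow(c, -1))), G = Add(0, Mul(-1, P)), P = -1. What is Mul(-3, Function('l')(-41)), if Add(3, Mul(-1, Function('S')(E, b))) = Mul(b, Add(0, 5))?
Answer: Rational(-5127, 574) ≈ -8.9321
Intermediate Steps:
G = 1 (G = Add(0, Mul(-1, -1)) = Add(0, 1) = 1)
Function('S')(E, b) = Add(3, Mul(-5, b)) (Function('S')(E, b) = Add(3, Mul(-1, Mul(b, Add(0, 5)))) = Add(3, Mul(-1, Mul(b, 5))) = Add(3, Mul(-1, Mul(5, b))) = Add(3, Mul(-5, b)))
Function('l')(c) = Add(Mul(-2, Pow(c, -1)), Mul(Rational(-1, 14), c)) (Function('l')(c) = Add(Mul(c, Pow(-14, -1)), Mul(Add(3, Mul(-5, 1)), Pow(c, -1))) = Add(Mul(c, Rational(-1, 14)), Mul(Add(3, -5), Pow(c, -1))) = Add(Mul(Rational(-1, 14), c), Mul(-2, Pow(c, -1))) = Add(Mul(-2, Pow(c, -1)), Mul(Rational(-1, 14), c)))
Mul(-3, Function('l')(-41)) = Mul(-3, Add(Mul(-2, Pow(-41, -1)), Mul(Rational(-1, 14), -41))) = Mul(-3, Add(Mul(-2, Rational(-1, 41)), Rational(41, 14))) = Mul(-3, Add(Rational(2, 41), Rational(41, 14))) = Mul(-3, Rational(1709, 574)) = Rational(-5127, 574)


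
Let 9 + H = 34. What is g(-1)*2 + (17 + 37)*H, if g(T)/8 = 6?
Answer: 1446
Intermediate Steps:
g(T) = 48 (g(T) = 8*6 = 48)
H = 25 (H = -9 + 34 = 25)
g(-1)*2 + (17 + 37)*H = 48*2 + (17 + 37)*25 = 96 + 54*25 = 96 + 1350 = 1446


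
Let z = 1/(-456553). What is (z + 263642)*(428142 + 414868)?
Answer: 101470201964535250/456553 ≈ 2.2225e+11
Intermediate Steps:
z = -1/456553 ≈ -2.1903e-6
(z + 263642)*(428142 + 414868) = (-1/456553 + 263642)*(428142 + 414868) = (120366546025/456553)*843010 = 101470201964535250/456553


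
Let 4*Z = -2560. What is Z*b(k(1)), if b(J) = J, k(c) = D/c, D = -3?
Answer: 1920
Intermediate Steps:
k(c) = -3/c
Z = -640 (Z = (1/4)*(-2560) = -640)
Z*b(k(1)) = -(-1920)/1 = -(-1920) = -640*(-3) = 1920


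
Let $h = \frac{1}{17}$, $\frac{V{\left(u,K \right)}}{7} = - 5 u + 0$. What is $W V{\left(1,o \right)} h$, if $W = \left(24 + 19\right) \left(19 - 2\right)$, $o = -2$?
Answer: $-1505$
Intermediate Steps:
$V{\left(u,K \right)} = - 35 u$ ($V{\left(u,K \right)} = 7 \left(- 5 u + 0\right) = 7 \left(- 5 u\right) = - 35 u$)
$h = \frac{1}{17} \approx 0.058824$
$W = 731$ ($W = 43 \cdot 17 = 731$)
$W V{\left(1,o \right)} h = 731 \left(\left(-35\right) 1\right) \frac{1}{17} = 731 \left(-35\right) \frac{1}{17} = \left(-25585\right) \frac{1}{17} = -1505$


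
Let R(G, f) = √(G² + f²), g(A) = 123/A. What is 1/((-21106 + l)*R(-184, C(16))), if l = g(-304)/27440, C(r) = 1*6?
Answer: -4170880*√8473/1491766434765059 ≈ -2.5736e-7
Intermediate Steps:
C(r) = 6
l = -123/8341760 (l = (123/(-304))/27440 = (123*(-1/304))*(1/27440) = -123/304*1/27440 = -123/8341760 ≈ -1.4745e-5)
1/((-21106 + l)*R(-184, C(16))) = 1/((-21106 - 123/8341760)*(√((-184)² + 6²))) = 1/((-176061186683/8341760)*(√(33856 + 36))) = -8341760*√8473/16946/176061186683 = -4170880*√8473/1491766434765059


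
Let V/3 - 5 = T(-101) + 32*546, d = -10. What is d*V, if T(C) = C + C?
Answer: -518250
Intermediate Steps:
T(C) = 2*C
V = 51825 (V = 15 + 3*(2*(-101) + 32*546) = 15 + 3*(-202 + 17472) = 15 + 3*17270 = 15 + 51810 = 51825)
d*V = -10*51825 = -518250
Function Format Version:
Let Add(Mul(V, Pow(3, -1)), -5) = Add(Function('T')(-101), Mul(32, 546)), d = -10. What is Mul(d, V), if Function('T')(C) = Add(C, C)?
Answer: -518250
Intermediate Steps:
Function('T')(C) = Mul(2, C)
V = 51825 (V = Add(15, Mul(3, Add(Mul(2, -101), Mul(32, 546)))) = Add(15, Mul(3, Add(-202, 17472))) = Add(15, Mul(3, 17270)) = Add(15, 51810) = 51825)
Mul(d, V) = Mul(-10, 51825) = -518250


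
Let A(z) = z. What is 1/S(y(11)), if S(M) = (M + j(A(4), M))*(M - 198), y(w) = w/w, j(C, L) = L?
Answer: -1/394 ≈ -0.0025381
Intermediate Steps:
y(w) = 1
S(M) = 2*M*(-198 + M) (S(M) = (M + M)*(M - 198) = (2*M)*(-198 + M) = 2*M*(-198 + M))
1/S(y(11)) = 1/(2*1*(-198 + 1)) = 1/(2*1*(-197)) = 1/(-394) = -1/394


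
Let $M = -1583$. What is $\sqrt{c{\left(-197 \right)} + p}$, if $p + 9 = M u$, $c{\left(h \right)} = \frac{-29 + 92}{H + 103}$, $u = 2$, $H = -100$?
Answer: $i \sqrt{3154} \approx 56.16 i$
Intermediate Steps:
$c{\left(h \right)} = 21$ ($c{\left(h \right)} = \frac{-29 + 92}{-100 + 103} = \frac{63}{3} = 63 \cdot \frac{1}{3} = 21$)
$p = -3175$ ($p = -9 - 3166 = -3175$)
$\sqrt{c{\left(-197 \right)} + p} = \sqrt{21 - 3175} = \sqrt{-3154} = i \sqrt{3154}$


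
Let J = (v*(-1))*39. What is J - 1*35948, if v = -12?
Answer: -35480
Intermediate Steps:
J = 468 (J = -12*(-1)*39 = 12*39 = 468)
J - 1*35948 = 468 - 1*35948 = 468 - 35948 = -35480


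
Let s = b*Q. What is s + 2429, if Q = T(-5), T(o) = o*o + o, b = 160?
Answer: 5629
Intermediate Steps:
T(o) = o + o**2 (T(o) = o**2 + o = o + o**2)
Q = 20 (Q = -5*(1 - 5) = -5*(-4) = 20)
s = 3200 (s = 160*20 = 3200)
s + 2429 = 3200 + 2429 = 5629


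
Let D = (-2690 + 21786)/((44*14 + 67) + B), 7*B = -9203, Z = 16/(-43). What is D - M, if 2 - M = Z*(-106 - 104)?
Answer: 396806/8643 ≈ 45.911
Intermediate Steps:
Z = -16/43 (Z = 16*(-1/43) = -16/43 ≈ -0.37209)
M = -3274/43 (M = 2 - (-16)*(-106 - 104)/43 = 2 - (-16)*(-210)/43 = 2 - 1*3360/43 = 2 - 3360/43 = -3274/43 ≈ -76.140)
B = -9203/7 (B = (⅐)*(-9203) = -9203/7 ≈ -1314.7)
D = -6076/201 (D = (-2690 + 21786)/((44*14 + 67) - 9203/7) = 19096/((616 + 67) - 9203/7) = 19096/(683 - 9203/7) = 19096/(-4422/7) = 19096*(-7/4422) = -6076/201 ≈ -30.229)
D - M = -6076/201 - 1*(-3274/43) = -6076/201 + 3274/43 = 396806/8643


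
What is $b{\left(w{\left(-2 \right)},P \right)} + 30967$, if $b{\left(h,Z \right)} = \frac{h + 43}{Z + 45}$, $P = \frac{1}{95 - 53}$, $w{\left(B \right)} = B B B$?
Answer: $\frac{58560067}{1891} \approx 30968.0$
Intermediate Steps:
$w{\left(B \right)} = B^{3}$ ($w{\left(B \right)} = B^{2} B = B^{3}$)
$P = \frac{1}{42} \approx 0.02381$
$b{\left(h,Z \right)} = \frac{43 + h}{45 + Z}$
$b{\left(w{\left(-2 \right)},P \right)} + 30967 = \frac{43 + \left(-2\right)^{3}}{45 + \frac{1}{42}} + 30967 = \frac{43 - 8}{\frac{1891}{42}} + 30967 = \frac{42}{1891} \cdot 35 + 30967 = \frac{1470}{1891} + 30967 = \frac{58560067}{1891}$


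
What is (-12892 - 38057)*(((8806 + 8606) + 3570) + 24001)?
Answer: -2291838867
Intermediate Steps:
(-12892 - 38057)*(((8806 + 8606) + 3570) + 24001) = -50949*((17412 + 3570) + 24001) = -50949*(20982 + 24001) = -50949*44983 = -2291838867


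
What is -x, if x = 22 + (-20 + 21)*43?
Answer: -65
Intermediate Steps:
x = 65 (x = 22 + 1*43 = 22 + 43 = 65)
-x = -1*65 = -65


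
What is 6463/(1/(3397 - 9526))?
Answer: -39611727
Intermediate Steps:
6463/(1/(3397 - 9526)) = 6463/(1/(-6129)) = 6463/(-1/6129) = 6463*(-6129) = -39611727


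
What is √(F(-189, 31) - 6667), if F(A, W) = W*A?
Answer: I*√12526 ≈ 111.92*I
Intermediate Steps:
F(A, W) = A*W
√(F(-189, 31) - 6667) = √(-189*31 - 6667) = √(-5859 - 6667) = √(-12526) = I*√12526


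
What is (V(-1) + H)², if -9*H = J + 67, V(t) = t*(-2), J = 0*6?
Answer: 2401/81 ≈ 29.642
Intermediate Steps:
J = 0
V(t) = -2*t
H = -67/9 (H = -(0 + 67)/9 = -⅑*67 = -67/9 ≈ -7.4444)
(V(-1) + H)² = (-2*(-1) - 67/9)² = (2 - 67/9)² = (-49/9)² = 2401/81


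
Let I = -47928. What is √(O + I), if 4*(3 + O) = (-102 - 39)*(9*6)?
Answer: I*√199338/2 ≈ 223.24*I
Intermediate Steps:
O = -3813/2 (O = -3 + ((-102 - 39)*(9*6))/4 = -3 + (-141*54)/4 = -3 + (¼)*(-7614) = -3 - 3807/2 = -3813/2 ≈ -1906.5)
√(O + I) = √(-3813/2 - 47928) = √(-99669/2) = I*√199338/2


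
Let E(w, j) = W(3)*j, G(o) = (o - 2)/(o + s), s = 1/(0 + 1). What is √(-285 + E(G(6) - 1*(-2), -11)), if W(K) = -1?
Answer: I*√274 ≈ 16.553*I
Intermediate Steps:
s = 1 (s = 1/1 = 1)
G(o) = (-2 + o)/(1 + o) (G(o) = (o - 2)/(o + 1) = (-2 + o)/(1 + o))
E(w, j) = -j
√(-285 + E(G(6) - 1*(-2), -11)) = √(-285 - 1*(-11)) = √(-285 + 11) = √(-274) = I*√274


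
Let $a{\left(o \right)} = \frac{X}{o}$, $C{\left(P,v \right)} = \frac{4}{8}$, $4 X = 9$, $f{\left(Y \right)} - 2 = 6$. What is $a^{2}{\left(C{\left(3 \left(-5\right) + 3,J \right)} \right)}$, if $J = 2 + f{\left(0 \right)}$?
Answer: $\frac{81}{4} \approx 20.25$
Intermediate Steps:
$f{\left(Y \right)} = 8$ ($f{\left(Y \right)} = 2 + 6 = 8$)
$X = \frac{9}{4}$ ($X = \frac{1}{4} \cdot 9 = \frac{9}{4} \approx 2.25$)
$J = 10$ ($J = 2 + 8 = 10$)
$C{\left(P,v \right)} = \frac{1}{2}$ ($C{\left(P,v \right)} = 4 \cdot \frac{1}{8} = \frac{1}{2}$)
$a{\left(o \right)} = \frac{9}{4 o}$
$a^{2}{\left(C{\left(3 \left(-5\right) + 3,J \right)} \right)} = \left(\frac{9 \frac{1}{\frac{1}{2}}}{4}\right)^{2} = \left(\frac{9}{4} \cdot 2\right)^{2} = \left(\frac{9}{2}\right)^{2} = \frac{81}{4}$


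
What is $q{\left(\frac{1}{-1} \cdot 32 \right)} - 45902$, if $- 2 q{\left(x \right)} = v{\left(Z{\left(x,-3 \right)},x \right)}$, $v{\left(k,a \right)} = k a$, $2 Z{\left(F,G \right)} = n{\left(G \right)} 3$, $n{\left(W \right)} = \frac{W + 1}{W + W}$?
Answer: $-45894$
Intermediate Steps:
$n{\left(W \right)} = \frac{1 + W}{2 W}$
$Z{\left(F,G \right)} = \frac{3 \left(1 + G\right)}{4 G}$ ($Z{\left(F,G \right)} = \frac{\frac{1 + G}{2 G} 3}{2} = \frac{\frac{3}{2} \frac{1}{G} \left(1 + G\right)}{2} = \frac{3 \left(1 + G\right)}{4 G}$)
$v{\left(k,a \right)} = a k$
$q{\left(x \right)} = - \frac{x}{4}$ ($q{\left(x \right)} = - \frac{x \frac{3 \left(1 - 3\right)}{4 \left(-3\right)}}{2} = - \frac{x \frac{3}{4} \left(- \frac{1}{3}\right) \left(-2\right)}{2} = - \frac{x \frac{1}{2}}{2} = - \frac{\frac{1}{2} x}{2} = - \frac{x}{4}$)
$q{\left(\frac{1}{-1} \cdot 32 \right)} - 45902 = - \frac{\frac{1}{-1} \cdot 32}{4} - 45902 = - \frac{\left(-1\right) 32}{4} - 45902 = \left(- \frac{1}{4}\right) \left(-32\right) - 45902 = 8 - 45902 = -45894$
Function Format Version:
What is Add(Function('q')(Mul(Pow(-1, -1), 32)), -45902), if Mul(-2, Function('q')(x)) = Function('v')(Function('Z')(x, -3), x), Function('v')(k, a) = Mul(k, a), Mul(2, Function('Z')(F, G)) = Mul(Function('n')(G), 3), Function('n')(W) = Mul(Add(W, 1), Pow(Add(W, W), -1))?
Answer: -45894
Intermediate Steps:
Function('n')(W) = Mul(Rational(1, 2), Pow(W, -1), Add(1, W)) (Function('n')(W) = Mul(Add(1, W), Pow(Mul(2, W), -1)) = Mul(Add(1, W), Mul(Rational(1, 2), Pow(W, -1))) = Mul(Rational(1, 2), Pow(W, -1), Add(1, W)))
Function('Z')(F, G) = Mul(Rational(3, 4), Pow(G, -1), Add(1, G)) (Function('Z')(F, G) = Mul(Rational(1, 2), Mul(Mul(Rational(1, 2), Pow(G, -1), Add(1, G)), 3)) = Mul(Rational(1, 2), Mul(Rational(3, 2), Pow(G, -1), Add(1, G))) = Mul(Rational(3, 4), Pow(G, -1), Add(1, G)))
Function('v')(k, a) = Mul(a, k)
Function('q')(x) = Mul(Rational(-1, 4), x) (Function('q')(x) = Mul(Rational(-1, 2), Mul(x, Mul(Rational(3, 4), Pow(-3, -1), Add(1, -3)))) = Mul(Rational(-1, 2), Mul(x, Mul(Rational(3, 4), Rational(-1, 3), -2))) = Mul(Rational(-1, 2), Mul(x, Rational(1, 2))) = Mul(Rational(-1, 2), Mul(Rational(1, 2), x)) = Mul(Rational(-1, 4), x))
Add(Function('q')(Mul(Pow(-1, -1), 32)), -45902) = Add(Mul(Rational(-1, 4), Mul(Pow(-1, -1), 32)), -45902) = Add(Mul(Rational(-1, 4), Mul(-1, 32)), -45902) = Add(Mul(Rational(-1, 4), -32), -45902) = Add(8, -45902) = -45894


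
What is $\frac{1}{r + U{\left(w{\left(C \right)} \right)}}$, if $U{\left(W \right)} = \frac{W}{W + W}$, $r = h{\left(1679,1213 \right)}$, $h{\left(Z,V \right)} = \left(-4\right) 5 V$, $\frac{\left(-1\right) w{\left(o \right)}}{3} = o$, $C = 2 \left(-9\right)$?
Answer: $- \frac{2}{48519} \approx -4.1221 \cdot 10^{-5}$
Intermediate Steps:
$C = -18$
$w{\left(o \right)} = - 3 o$
$h{\left(Z,V \right)} = - 20 V$
$r = -24260$ ($r = \left(-20\right) 1213 = -24260$)
$U{\left(W \right)} = \frac{1}{2}$ ($U{\left(W \right)} = \frac{W}{2 W} = \frac{1}{2 W} W = \frac{1}{2}$)
$\frac{1}{r + U{\left(w{\left(C \right)} \right)}} = \frac{1}{-24260 + \frac{1}{2}} = \frac{1}{- \frac{48519}{2}} = - \frac{2}{48519}$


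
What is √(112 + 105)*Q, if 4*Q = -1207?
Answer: -1207*√217/4 ≈ -4445.1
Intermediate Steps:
Q = -1207/4 (Q = (¼)*(-1207) = -1207/4 ≈ -301.75)
√(112 + 105)*Q = √(112 + 105)*(-1207/4) = √217*(-1207/4) = -1207*√217/4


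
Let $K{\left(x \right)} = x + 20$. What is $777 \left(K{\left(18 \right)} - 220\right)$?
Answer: $-141414$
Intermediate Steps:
$K{\left(x \right)} = 20 + x$
$777 \left(K{\left(18 \right)} - 220\right) = 777 \left(\left(20 + 18\right) - 220\right) = 777 \left(38 - 220\right) = 777 \left(-182\right) = -141414$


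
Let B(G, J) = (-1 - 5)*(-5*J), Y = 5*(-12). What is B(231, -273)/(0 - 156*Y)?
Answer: -7/8 ≈ -0.87500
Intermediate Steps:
Y = -60
B(G, J) = 30*J (B(G, J) = -(-30)*J = 30*J)
B(231, -273)/(0 - 156*Y) = (30*(-273))/(0 - 156*(-60)) = -8190/(0 + 9360) = -8190/9360 = -8190*1/9360 = -7/8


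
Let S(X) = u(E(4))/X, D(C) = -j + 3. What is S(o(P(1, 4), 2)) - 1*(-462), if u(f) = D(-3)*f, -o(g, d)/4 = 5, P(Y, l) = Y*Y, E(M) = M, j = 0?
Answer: 2307/5 ≈ 461.40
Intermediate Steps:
P(Y, l) = Y²
D(C) = 3 (D(C) = -1*0 + 3 = 0 + 3 = 3)
o(g, d) = -20 (o(g, d) = -4*5 = -20)
u(f) = 3*f
S(X) = 12/X (S(X) = (3*4)/X = 12/X)
S(o(P(1, 4), 2)) - 1*(-462) = 12/(-20) - 1*(-462) = 12*(-1/20) + 462 = -⅗ + 462 = 2307/5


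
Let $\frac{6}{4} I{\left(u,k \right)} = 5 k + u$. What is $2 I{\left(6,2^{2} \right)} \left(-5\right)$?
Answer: $- \frac{520}{3} \approx -173.33$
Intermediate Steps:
$I{\left(u,k \right)} = \frac{2 u}{3} + \frac{10 k}{3}$ ($I{\left(u,k \right)} = \frac{2 \left(5 k + u\right)}{3} = \frac{2 \left(u + 5 k\right)}{3} = \frac{2 u}{3} + \frac{10 k}{3}$)
$2 I{\left(6,2^{2} \right)} \left(-5\right) = 2 \left(\frac{2}{3} \cdot 6 + \frac{10 \cdot 2^{2}}{3}\right) \left(-5\right) = 2 \left(4 + \frac{10}{3} \cdot 4\right) \left(-5\right) = 2 \left(4 + \frac{40}{3}\right) \left(-5\right) = 2 \cdot \frac{52}{3} \left(-5\right) = \frac{104}{3} \left(-5\right) = - \frac{520}{3}$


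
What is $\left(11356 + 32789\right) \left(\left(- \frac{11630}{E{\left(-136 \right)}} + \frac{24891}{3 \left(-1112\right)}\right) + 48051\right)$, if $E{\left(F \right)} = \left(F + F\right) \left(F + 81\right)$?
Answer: $\frac{110254388321115}{51986} \approx 2.1208 \cdot 10^{9}$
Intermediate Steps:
$E{\left(F \right)} = 2 F \left(81 + F\right)$
$\left(11356 + 32789\right) \left(\left(- \frac{11630}{E{\left(-136 \right)}} + \frac{24891}{3 \left(-1112\right)}\right) + 48051\right) = \left(11356 + 32789\right) \left(\left(- \frac{11630}{2 \left(-136\right) \left(81 - 136\right)} + \frac{24891}{3 \left(-1112\right)}\right) + 48051\right) = 44145 \left(\left(- \frac{11630}{2 \left(-136\right) \left(-55\right)} + \frac{24891}{-3336}\right) + 48051\right) = 44145 \left(\left(- \frac{11630}{14960} + 24891 \left(- \frac{1}{3336}\right)\right) + 48051\right) = 44145 \left(\left(\left(-11630\right) \frac{1}{14960} - \frac{8297}{1112}\right) + 48051\right) = 44145 \left(\left(- \frac{1163}{1496} - \frac{8297}{1112}\right) + 48051\right) = 44145 \left(- \frac{428299}{51986} + 48051\right) = 44145 \cdot \frac{2497550987}{51986} = \frac{110254388321115}{51986}$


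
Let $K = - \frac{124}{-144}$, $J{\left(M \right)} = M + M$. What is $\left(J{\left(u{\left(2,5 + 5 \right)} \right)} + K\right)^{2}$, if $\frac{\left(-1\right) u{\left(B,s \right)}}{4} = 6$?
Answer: $\frac{2879809}{1296} \approx 2222.1$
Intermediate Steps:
$u{\left(B,s \right)} = -24$ ($u{\left(B,s \right)} = \left(-4\right) 6 = -24$)
$J{\left(M \right)} = 2 M$
$K = \frac{31}{36}$ ($K = \left(-124\right) \left(- \frac{1}{144}\right) = \frac{31}{36} \approx 0.86111$)
$\left(J{\left(u{\left(2,5 + 5 \right)} \right)} + K\right)^{2} = \left(2 \left(-24\right) + \frac{31}{36}\right)^{2} = \left(-48 + \frac{31}{36}\right)^{2} = \left(- \frac{1697}{36}\right)^{2} = \frac{2879809}{1296}$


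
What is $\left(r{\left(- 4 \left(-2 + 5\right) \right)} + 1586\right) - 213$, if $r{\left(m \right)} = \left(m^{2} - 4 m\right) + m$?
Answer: $1553$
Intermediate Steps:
$r{\left(m \right)} = m^{2} - 3 m$
$\left(r{\left(- 4 \left(-2 + 5\right) \right)} + 1586\right) - 213 = \left(- 4 \left(-2 + 5\right) \left(-3 - 4 \left(-2 + 5\right)\right) + 1586\right) - 213 = \left(\left(-4\right) 3 \left(-3 - 12\right) + 1586\right) - 213 = \left(- 12 \left(-3 - 12\right) + 1586\right) - 213 = \left(\left(-12\right) \left(-15\right) + 1586\right) - 213 = \left(180 + 1586\right) - 213 = 1766 - 213 = 1553$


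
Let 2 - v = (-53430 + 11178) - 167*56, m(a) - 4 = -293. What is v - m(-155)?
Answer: 51895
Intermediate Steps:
m(a) = -289 (m(a) = 4 - 293 = -289)
v = 51606 (v = 2 - ((-53430 + 11178) - 167*56) = 2 - (-42252 - 9352) = 2 - 1*(-51604) = 2 + 51604 = 51606)
v - m(-155) = 51606 - 1*(-289) = 51606 + 289 = 51895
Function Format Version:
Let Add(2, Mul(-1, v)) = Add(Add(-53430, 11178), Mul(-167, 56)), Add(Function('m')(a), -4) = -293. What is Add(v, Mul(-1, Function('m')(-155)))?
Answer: 51895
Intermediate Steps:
Function('m')(a) = -289 (Function('m')(a) = Add(4, -293) = -289)
v = 51606 (v = Add(2, Mul(-1, Add(Add(-53430, 11178), Mul(-167, 56)))) = Add(2, Mul(-1, Add(-42252, -9352))) = Add(2, Mul(-1, -51604)) = Add(2, 51604) = 51606)
Add(v, Mul(-1, Function('m')(-155))) = Add(51606, Mul(-1, -289)) = Add(51606, 289) = 51895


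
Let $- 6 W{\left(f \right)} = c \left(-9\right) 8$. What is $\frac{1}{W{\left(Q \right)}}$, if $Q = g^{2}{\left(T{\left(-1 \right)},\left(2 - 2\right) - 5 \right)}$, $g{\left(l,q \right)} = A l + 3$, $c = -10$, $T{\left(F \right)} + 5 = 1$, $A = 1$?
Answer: $- \frac{1}{120} \approx -0.0083333$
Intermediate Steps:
$T{\left(F \right)} = -4$ ($T{\left(F \right)} = -5 + 1 = -4$)
$g{\left(l,q \right)} = 3 + l$ ($g{\left(l,q \right)} = 1 l + 3 = l + 3 = 3 + l$)
$Q = 1$ ($Q = \left(3 - 4\right)^{2} = \left(-1\right)^{2} = 1$)
$W{\left(f \right)} = -120$ ($W{\left(f \right)} = - \frac{\left(-10\right) \left(-9\right) 8}{6} = - \frac{90 \cdot 8}{6} = \left(- \frac{1}{6}\right) 720 = -120$)
$\frac{1}{W{\left(Q \right)}} = \frac{1}{-120} = - \frac{1}{120}$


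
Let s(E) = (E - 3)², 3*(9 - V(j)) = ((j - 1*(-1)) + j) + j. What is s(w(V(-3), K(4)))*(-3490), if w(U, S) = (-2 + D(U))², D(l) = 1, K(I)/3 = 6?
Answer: -13960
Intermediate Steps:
K(I) = 18 (K(I) = 3*6 = 18)
V(j) = 26/3 - j (V(j) = 9 - (((j - 1*(-1)) + j) + j)/3 = 9 - (((j + 1) + j) + j)/3 = 9 - (((1 + j) + j) + j)/3 = 9 - ((1 + 2*j) + j)/3 = 9 - (1 + 3*j)/3 = 9 + (-⅓ - j) = 26/3 - j)
w(U, S) = 1 (w(U, S) = (-2 + 1)² = (-1)² = 1)
s(E) = (-3 + E)²
s(w(V(-3), K(4)))*(-3490) = (-3 + 1)²*(-3490) = (-2)²*(-3490) = 4*(-3490) = -13960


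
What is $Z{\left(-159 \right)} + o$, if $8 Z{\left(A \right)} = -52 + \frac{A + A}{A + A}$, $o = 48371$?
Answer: $\frac{386917}{8} \approx 48365.0$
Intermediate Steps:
$Z{\left(A \right)} = - \frac{51}{8}$ ($Z{\left(A \right)} = \frac{-52 + \frac{A + A}{A + A}}{8} = \frac{-52 + \frac{2 A}{2 A}}{8} = \frac{-52 + 2 A \frac{1}{2 A}}{8} = \frac{-52 + 1}{8} = \frac{1}{8} \left(-51\right) = - \frac{51}{8}$)
$Z{\left(-159 \right)} + o = - \frac{51}{8} + 48371 = \frac{386917}{8}$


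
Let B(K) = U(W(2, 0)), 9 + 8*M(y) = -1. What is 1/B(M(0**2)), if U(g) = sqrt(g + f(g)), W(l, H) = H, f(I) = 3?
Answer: sqrt(3)/3 ≈ 0.57735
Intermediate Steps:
M(y) = -5/4 (M(y) = -9/8 + (1/8)*(-1) = -9/8 - 1/8 = -5/4)
U(g) = sqrt(3 + g) (U(g) = sqrt(g + 3) = sqrt(3 + g))
B(K) = sqrt(3) (B(K) = sqrt(3 + 0) = sqrt(3))
1/B(M(0**2)) = 1/(sqrt(3)) = sqrt(3)/3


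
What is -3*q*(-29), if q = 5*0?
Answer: 0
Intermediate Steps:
q = 0
-3*q*(-29) = -3*0*(-29) = 0*(-29) = 0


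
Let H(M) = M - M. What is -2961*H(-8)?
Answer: 0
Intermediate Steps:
H(M) = 0
-2961*H(-8) = -2961*0 = 0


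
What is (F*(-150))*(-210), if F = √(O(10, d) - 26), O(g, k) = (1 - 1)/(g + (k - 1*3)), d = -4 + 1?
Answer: 31500*I*√26 ≈ 1.6062e+5*I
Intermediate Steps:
d = -3
O(g, k) = 0 (O(g, k) = 0/(g + (k - 3)) = 0/(g + (-3 + k)) = 0/(-3 + g + k) = 0)
F = I*√26 (F = √(0 - 26) = √(-26) = I*√26 ≈ 5.099*I)
(F*(-150))*(-210) = ((I*√26)*(-150))*(-210) = -150*I*√26*(-210) = 31500*I*√26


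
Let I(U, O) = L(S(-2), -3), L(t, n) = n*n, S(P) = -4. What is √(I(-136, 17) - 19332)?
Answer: 3*I*√2147 ≈ 139.01*I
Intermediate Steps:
L(t, n) = n²
I(U, O) = 9 (I(U, O) = (-3)² = 9)
√(I(-136, 17) - 19332) = √(9 - 19332) = √(-19323) = 3*I*√2147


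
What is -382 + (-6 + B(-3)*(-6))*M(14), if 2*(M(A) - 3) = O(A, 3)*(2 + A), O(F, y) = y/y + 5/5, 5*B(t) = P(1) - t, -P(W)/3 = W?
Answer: -496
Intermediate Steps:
P(W) = -3*W
B(t) = -⅗ - t/5 (B(t) = (-3*1 - t)/5 = (-3 - t)/5 = -⅗ - t/5)
O(F, y) = 2 (O(F, y) = 1 + 5*(⅕) = 1 + 1 = 2)
M(A) = 5 + A (M(A) = 3 + (2*(2 + A))/2 = 3 + (4 + 2*A)/2 = 3 + (2 + A) = 5 + A)
-382 + (-6 + B(-3)*(-6))*M(14) = -382 + (-6 + (-⅗ - ⅕*(-3))*(-6))*(5 + 14) = -382 + (-6 + (-⅗ + ⅗)*(-6))*19 = -382 + (-6 + 0*(-6))*19 = -382 + (-6 + 0)*19 = -382 - 6*19 = -382 - 114 = -496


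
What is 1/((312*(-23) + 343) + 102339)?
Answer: 1/95506 ≈ 1.0471e-5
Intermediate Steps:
1/((312*(-23) + 343) + 102339) = 1/((-7176 + 343) + 102339) = 1/(-6833 + 102339) = 1/95506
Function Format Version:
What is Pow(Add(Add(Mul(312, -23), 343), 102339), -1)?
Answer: Rational(1, 95506) ≈ 1.0471e-5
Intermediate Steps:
Pow(Add(Add(Mul(312, -23), 343), 102339), -1) = Pow(Add(Add(-7176, 343), 102339), -1) = Pow(Add(-6833, 102339), -1) = Pow(95506, -1) = Rational(1, 95506)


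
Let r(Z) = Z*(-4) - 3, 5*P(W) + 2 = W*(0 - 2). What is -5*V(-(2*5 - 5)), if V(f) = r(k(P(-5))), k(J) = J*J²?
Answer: 2423/25 ≈ 96.920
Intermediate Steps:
P(W) = -⅖ - 2*W/5 (P(W) = -⅖ + (W*(0 - 2))/5 = -⅖ + (W*(-2))/5 = -⅖ + (-2*W)/5 = -⅖ - 2*W/5)
k(J) = J³
r(Z) = -3 - 4*Z (r(Z) = -4*Z - 3 = -3 - 4*Z)
V(f) = -2423/125 (V(f) = -3 - 4*(-⅖ - ⅖*(-5))³ = -3 - 4*(-⅖ + 2)³ = -3 - 4*(8/5)³ = -3 - 4*512/125 = -3 - 2048/125 = -2423/125)
-5*V(-(2*5 - 5)) = -5*(-2423/125) = 2423/25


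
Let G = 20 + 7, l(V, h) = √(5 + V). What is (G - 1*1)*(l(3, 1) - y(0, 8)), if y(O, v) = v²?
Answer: -1664 + 52*√2 ≈ -1590.5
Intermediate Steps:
G = 27
(G - 1*1)*(l(3, 1) - y(0, 8)) = (27 - 1*1)*(√(5 + 3) - 1*8²) = (27 - 1)*(√8 - 1*64) = 26*(2*√2 - 64) = 26*(-64 + 2*√2) = -1664 + 52*√2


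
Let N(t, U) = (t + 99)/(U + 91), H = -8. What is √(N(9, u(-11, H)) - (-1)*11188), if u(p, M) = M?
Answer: 2*√19270774/83 ≈ 105.78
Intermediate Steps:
N(t, U) = (99 + t)/(91 + U)
√(N(9, u(-11, H)) - (-1)*11188) = √((99 + 9)/(91 - 8) - (-1)*11188) = √(108/83 - 1*(-11188)) = √((1/83)*108 + 11188) = √(108/83 + 11188) = √(928712/83) = 2*√19270774/83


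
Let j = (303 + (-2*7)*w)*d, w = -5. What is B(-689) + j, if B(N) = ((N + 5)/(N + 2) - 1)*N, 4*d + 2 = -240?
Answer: -10334079/458 ≈ -22564.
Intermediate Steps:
d = -121/2 (d = -1/2 + (1/4)*(-240) = -1/2 - 60 = -121/2 ≈ -60.500)
B(N) = N*(-1 + (5 + N)/(2 + N)) (B(N) = ((5 + N)/(2 + N) - 1)*N = (-1 + (5 + N)/(2 + N))*N = N*(-1 + (5 + N)/(2 + N)))
j = -45133/2 (j = (303 - 2*7*(-5))*(-121/2) = (303 - 14*(-5))*(-121/2) = (303 + 70)*(-121/2) = 373*(-121/2) = -45133/2 ≈ -22567.)
B(-689) + j = 3*(-689)/(2 - 689) - 45133/2 = 3*(-689)/(-687) - 45133/2 = 3*(-689)*(-1/687) - 45133/2 = 689/229 - 45133/2 = -10334079/458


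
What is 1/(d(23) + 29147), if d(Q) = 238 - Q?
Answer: 1/29362 ≈ 3.4058e-5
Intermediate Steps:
1/(d(23) + 29147) = 1/((238 - 1*23) + 29147) = 1/((238 - 23) + 29147) = 1/(215 + 29147) = 1/29362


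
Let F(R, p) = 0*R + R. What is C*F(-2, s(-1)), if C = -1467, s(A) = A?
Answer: 2934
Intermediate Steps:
F(R, p) = R (F(R, p) = 0 + R = R)
C*F(-2, s(-1)) = -1467*(-2) = 2934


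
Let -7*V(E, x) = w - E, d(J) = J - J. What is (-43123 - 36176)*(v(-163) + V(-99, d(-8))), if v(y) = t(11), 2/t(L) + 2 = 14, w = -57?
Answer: 925155/2 ≈ 4.6258e+5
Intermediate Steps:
d(J) = 0
t(L) = ⅙ (t(L) = 2/(-2 + 14) = 2/12 = 2*(1/12) = ⅙)
v(y) = ⅙
V(E, x) = 57/7 + E/7 (V(E, x) = -(-57 - E)/7 = 57/7 + E/7)
(-43123 - 36176)*(v(-163) + V(-99, d(-8))) = (-43123 - 36176)*(⅙ + (57/7 + (⅐)*(-99))) = -79299*(⅙ + (57/7 - 99/7)) = -79299*(⅙ - 6) = -79299*(-35/6) = 925155/2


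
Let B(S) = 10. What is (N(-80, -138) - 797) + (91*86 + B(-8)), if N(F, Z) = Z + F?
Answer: 6821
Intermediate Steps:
N(F, Z) = F + Z
(N(-80, -138) - 797) + (91*86 + B(-8)) = ((-80 - 138) - 797) + (91*86 + 10) = (-218 - 797) + (7826 + 10) = -1015 + 7836 = 6821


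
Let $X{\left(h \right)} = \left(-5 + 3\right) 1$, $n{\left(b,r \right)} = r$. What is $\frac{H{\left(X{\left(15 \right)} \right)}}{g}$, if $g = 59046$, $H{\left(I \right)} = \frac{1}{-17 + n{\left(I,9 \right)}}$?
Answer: $- \frac{1}{472368} \approx -2.117 \cdot 10^{-6}$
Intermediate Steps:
$X{\left(h \right)} = -2$ ($X{\left(h \right)} = \left(-2\right) 1 = -2$)
$H{\left(I \right)} = - \frac{1}{8}$ ($H{\left(I \right)} = \frac{1}{-17 + 9} = \frac{1}{-8} = - \frac{1}{8}$)
$\frac{H{\left(X{\left(15 \right)} \right)}}{g} = - \frac{1}{8 \cdot 59046} = \left(- \frac{1}{8}\right) \frac{1}{59046} = - \frac{1}{472368}$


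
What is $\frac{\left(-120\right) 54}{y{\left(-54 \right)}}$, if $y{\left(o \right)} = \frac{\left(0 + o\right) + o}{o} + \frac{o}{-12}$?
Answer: $- \frac{12960}{13} \approx -996.92$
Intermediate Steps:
$y{\left(o \right)} = 2 - \frac{o}{12}$ ($y{\left(o \right)} = \frac{o + o}{o} + o \left(- \frac{1}{12}\right) = \frac{2 o}{o} - \frac{o}{12} = 2 - \frac{o}{12}$)
$\frac{\left(-120\right) 54}{y{\left(-54 \right)}} = \frac{\left(-120\right) 54}{2 - - \frac{9}{2}} = - \frac{6480}{2 + \frac{9}{2}} = - \frac{6480}{\frac{13}{2}} = \left(-6480\right) \frac{2}{13} = - \frac{12960}{13}$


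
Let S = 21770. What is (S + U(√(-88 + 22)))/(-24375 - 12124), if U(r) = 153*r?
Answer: -21770/36499 - 9*I*√66/2147 ≈ -0.59645 - 0.034055*I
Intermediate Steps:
(S + U(√(-88 + 22)))/(-24375 - 12124) = (21770 + 153*√(-88 + 22))/(-24375 - 12124) = (21770 + 153*√(-66))/(-36499) = (21770 + 153*(I*√66))*(-1/36499) = (21770 + 153*I*√66)*(-1/36499) = -21770/36499 - 9*I*√66/2147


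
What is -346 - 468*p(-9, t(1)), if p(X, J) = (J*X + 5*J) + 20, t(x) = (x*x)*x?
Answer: -7834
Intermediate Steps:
t(x) = x³ (t(x) = x²*x = x³)
p(X, J) = 20 + 5*J + J*X (p(X, J) = (5*J + J*X) + 20 = 20 + 5*J + J*X)
-346 - 468*p(-9, t(1)) = -346 - 468*(20 + 5*1³ + 1³*(-9)) = -346 - 468*(20 + 5*1 + 1*(-9)) = -346 - 468*(20 + 5 - 9) = -346 - 468*16 = -346 - 7488 = -7834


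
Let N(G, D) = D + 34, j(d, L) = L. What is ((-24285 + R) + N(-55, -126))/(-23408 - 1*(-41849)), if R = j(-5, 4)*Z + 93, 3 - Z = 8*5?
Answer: -8144/6147 ≈ -1.3249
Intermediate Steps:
Z = -37 (Z = 3 - 8*5 = 3 - 1*40 = 3 - 40 = -37)
N(G, D) = 34 + D
R = -55 (R = 4*(-37) + 93 = -148 + 93 = -55)
((-24285 + R) + N(-55, -126))/(-23408 - 1*(-41849)) = ((-24285 - 55) + (34 - 126))/(-23408 - 1*(-41849)) = (-24340 - 92)/(-23408 + 41849) = -24432/18441 = -24432*1/18441 = -8144/6147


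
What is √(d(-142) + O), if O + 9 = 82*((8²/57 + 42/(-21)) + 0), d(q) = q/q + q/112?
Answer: I*√206828034/1596 ≈ 9.011*I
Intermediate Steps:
d(q) = 1 + q/112 (d(q) = 1 + q*(1/112) = 1 + q/112)
O = -4613/57 (O = -9 + 82*((8²/57 + 42/(-21)) + 0) = -9 + 82*((64*(1/57) + 42*(-1/21)) + 0) = -9 + 82*((64/57 - 2) + 0) = -9 + 82*(-50/57 + 0) = -9 + 82*(-50/57) = -9 - 4100/57 = -4613/57 ≈ -80.930)
√(d(-142) + O) = √((1 + (1/112)*(-142)) - 4613/57) = √((1 - 71/56) - 4613/57) = √(-15/56 - 4613/57) = √(-259183/3192) = I*√206828034/1596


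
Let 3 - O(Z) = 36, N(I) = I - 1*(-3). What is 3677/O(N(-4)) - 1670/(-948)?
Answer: -571781/5214 ≈ -109.66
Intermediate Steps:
N(I) = 3 + I (N(I) = I + 3 = 3 + I)
O(Z) = -33 (O(Z) = 3 - 1*36 = 3 - 36 = -33)
3677/O(N(-4)) - 1670/(-948) = 3677/(-33) - 1670/(-948) = 3677*(-1/33) - 1670*(-1/948) = -3677/33 + 835/474 = -571781/5214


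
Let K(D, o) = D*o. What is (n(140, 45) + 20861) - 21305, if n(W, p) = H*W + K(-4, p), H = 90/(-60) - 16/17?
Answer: -16418/17 ≈ -965.76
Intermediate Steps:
H = -83/34 (H = 90*(-1/60) - 16*1/17 = -3/2 - 16/17 = -83/34 ≈ -2.4412)
n(W, p) = -4*p - 83*W/34 (n(W, p) = -83*W/34 - 4*p = -4*p - 83*W/34)
(n(140, 45) + 20861) - 21305 = ((-4*45 - 83/34*140) + 20861) - 21305 = ((-180 - 5810/17) + 20861) - 21305 = (-8870/17 + 20861) - 21305 = 345767/17 - 21305 = -16418/17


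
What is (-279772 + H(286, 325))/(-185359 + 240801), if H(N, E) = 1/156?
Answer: -43644431/8648952 ≈ -5.0462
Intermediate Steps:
H(N, E) = 1/156
(-279772 + H(286, 325))/(-185359 + 240801) = (-279772 + 1/156)/(-185359 + 240801) = -43644431/156/55442 = -43644431/156*1/55442 = -43644431/8648952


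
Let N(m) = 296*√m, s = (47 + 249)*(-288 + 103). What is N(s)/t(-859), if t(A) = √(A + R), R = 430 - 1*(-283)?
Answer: 21904*√365/73 ≈ 5732.5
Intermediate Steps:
R = 713 (R = 430 + 283 = 713)
t(A) = √(713 + A) (t(A) = √(A + 713) = √(713 + A))
s = -54760 (s = 296*(-185) = -54760)
N(s)/t(-859) = (296*√(-54760))/(√(713 - 859)) = (296*(74*I*√10))/(√(-146)) = (21904*I*√10)/((I*√146)) = (21904*I*√10)*(-I*√146/146) = 21904*√365/73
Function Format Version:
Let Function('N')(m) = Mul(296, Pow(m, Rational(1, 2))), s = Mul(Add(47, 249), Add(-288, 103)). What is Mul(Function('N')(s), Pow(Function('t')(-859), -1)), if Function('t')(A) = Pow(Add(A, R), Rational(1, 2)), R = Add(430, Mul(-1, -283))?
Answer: Mul(Rational(21904, 73), Pow(365, Rational(1, 2))) ≈ 5732.5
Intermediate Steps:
R = 713 (R = Add(430, 283) = 713)
Function('t')(A) = Pow(Add(713, A), Rational(1, 2)) (Function('t')(A) = Pow(Add(A, 713), Rational(1, 2)) = Pow(Add(713, A), Rational(1, 2)))
s = -54760 (s = Mul(296, -185) = -54760)
Mul(Function('N')(s), Pow(Function('t')(-859), -1)) = Mul(Mul(296, Pow(-54760, Rational(1, 2))), Pow(Pow(Add(713, -859), Rational(1, 2)), -1)) = Mul(Mul(296, Mul(74, I, Pow(10, Rational(1, 2)))), Pow(Pow(-146, Rational(1, 2)), -1)) = Mul(Mul(21904, I, Pow(10, Rational(1, 2))), Pow(Mul(I, Pow(146, Rational(1, 2))), -1)) = Mul(Mul(21904, I, Pow(10, Rational(1, 2))), Mul(Rational(-1, 146), I, Pow(146, Rational(1, 2)))) = Mul(Rational(21904, 73), Pow(365, Rational(1, 2)))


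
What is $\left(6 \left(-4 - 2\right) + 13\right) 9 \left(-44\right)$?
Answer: $9108$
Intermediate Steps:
$\left(6 \left(-4 - 2\right) + 13\right) 9 \left(-44\right) = \left(6 \left(-6\right) + 13\right) 9 \left(-44\right) = \left(-36 + 13\right) 9 \left(-44\right) = \left(-23\right) 9 \left(-44\right) = \left(-207\right) \left(-44\right) = 9108$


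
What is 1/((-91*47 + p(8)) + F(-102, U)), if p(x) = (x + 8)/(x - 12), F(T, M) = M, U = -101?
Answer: -1/4382 ≈ -0.00022821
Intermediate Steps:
p(x) = (8 + x)/(-12 + x)
1/((-91*47 + p(8)) + F(-102, U)) = 1/((-91*47 + (8 + 8)/(-12 + 8)) - 101) = 1/((-4277 + 16/(-4)) - 101) = 1/((-4277 - ¼*16) - 101) = 1/((-4277 - 4) - 101) = 1/(-4281 - 101) = 1/(-4382) = -1/4382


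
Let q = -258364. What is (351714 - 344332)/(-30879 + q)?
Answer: -7382/289243 ≈ -0.025522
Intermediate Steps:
(351714 - 344332)/(-30879 + q) = (351714 - 344332)/(-30879 - 258364) = 7382/(-289243) = 7382*(-1/289243) = -7382/289243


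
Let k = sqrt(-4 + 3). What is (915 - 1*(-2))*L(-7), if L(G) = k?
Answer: 917*I ≈ 917.0*I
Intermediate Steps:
k = I (k = sqrt(-1) = I ≈ 1.0*I)
L(G) = I
(915 - 1*(-2))*L(-7) = (915 - 1*(-2))*I = (915 + 2)*I = 917*I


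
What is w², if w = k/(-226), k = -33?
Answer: 1089/51076 ≈ 0.021321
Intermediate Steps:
w = 33/226 (w = -33/(-226) = -33*(-1/226) = 33/226 ≈ 0.14602)
w² = (33/226)² = 1089/51076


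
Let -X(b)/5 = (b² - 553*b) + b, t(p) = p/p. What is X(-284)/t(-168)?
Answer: -1187120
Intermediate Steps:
t(p) = 1
X(b) = -5*b² + 2760*b (X(b) = -5*((b² - 553*b) + b) = -5*(b² - 552*b) = -5*b² + 2760*b)
X(-284)/t(-168) = (5*(-284)*(552 - 1*(-284)))/1 = (5*(-284)*(552 + 284))*1 = (5*(-284)*836)*1 = -1187120*1 = -1187120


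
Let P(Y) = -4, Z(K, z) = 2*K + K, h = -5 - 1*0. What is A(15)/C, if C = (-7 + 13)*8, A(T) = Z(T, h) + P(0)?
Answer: 41/48 ≈ 0.85417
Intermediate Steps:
h = -5 (h = -5 + 0 = -5)
Z(K, z) = 3*K
A(T) = -4 + 3*T (A(T) = 3*T - 4 = -4 + 3*T)
C = 48 (C = 6*8 = 48)
A(15)/C = (-4 + 3*15)/48 = (-4 + 45)*(1/48) = 41*(1/48) = 41/48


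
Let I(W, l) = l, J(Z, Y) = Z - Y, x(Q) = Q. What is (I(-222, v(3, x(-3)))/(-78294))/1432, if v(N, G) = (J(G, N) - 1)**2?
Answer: -49/112117008 ≈ -4.3704e-7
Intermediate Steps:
v(N, G) = (-1 + G - N)**2 (v(N, G) = ((G - N) - 1)**2 = (-1 + G - N)**2)
(I(-222, v(3, x(-3)))/(-78294))/1432 = ((1 + 3 - 1*(-3))**2/(-78294))/1432 = ((1 + 3 + 3)**2*(-1/78294))*(1/1432) = (7**2*(-1/78294))*(1/1432) = (49*(-1/78294))*(1/1432) = -49/78294*1/1432 = -49/112117008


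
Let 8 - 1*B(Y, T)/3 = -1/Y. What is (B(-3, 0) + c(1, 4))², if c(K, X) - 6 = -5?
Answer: 576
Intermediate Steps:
c(K, X) = 1 (c(K, X) = 6 - 5 = 1)
B(Y, T) = 24 + 3/Y (B(Y, T) = 24 - (-3)/Y = 24 + 3/Y)
(B(-3, 0) + c(1, 4))² = ((24 + 3/(-3)) + 1)² = ((24 + 3*(-⅓)) + 1)² = ((24 - 1) + 1)² = (23 + 1)² = 24² = 576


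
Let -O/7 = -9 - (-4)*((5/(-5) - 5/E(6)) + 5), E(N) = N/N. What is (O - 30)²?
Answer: 3721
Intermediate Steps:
E(N) = 1
O = 91 (O = -7*(-9 - (-4)*((5/(-5) - 5/1) + 5)) = -7*(-9 - (-4)*((5*(-⅕) - 5*1) + 5)) = -7*(-9 - (-4)*((-1 - 5) + 5)) = -7*(-9 - (-4)*(-6 + 5)) = -7*(-9 - (-4)*(-1)) = -7*(-9 - 1*4) = -7*(-9 - 4) = -7*(-13) = 91)
(O - 30)² = (91 - 30)² = 61² = 3721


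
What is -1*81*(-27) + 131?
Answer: 2318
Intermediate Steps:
-1*81*(-27) + 131 = -81*(-27) + 131 = 2187 + 131 = 2318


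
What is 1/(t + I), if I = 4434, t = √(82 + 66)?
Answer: 2217/9830104 - √37/9830104 ≈ 0.00022491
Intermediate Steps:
t = 2*√37 (t = √148 = 2*√37 ≈ 12.166)
1/(t + I) = 1/(2*√37 + 4434) = 1/(4434 + 2*√37)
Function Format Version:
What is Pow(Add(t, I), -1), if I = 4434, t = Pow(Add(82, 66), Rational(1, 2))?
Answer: Add(Rational(2217, 9830104), Mul(Rational(-1, 9830104), Pow(37, Rational(1, 2)))) ≈ 0.00022491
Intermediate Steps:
t = Mul(2, Pow(37, Rational(1, 2))) (t = Pow(148, Rational(1, 2)) = Mul(2, Pow(37, Rational(1, 2))) ≈ 12.166)
Pow(Add(t, I), -1) = Pow(Add(Mul(2, Pow(37, Rational(1, 2))), 4434), -1) = Pow(Add(4434, Mul(2, Pow(37, Rational(1, 2)))), -1)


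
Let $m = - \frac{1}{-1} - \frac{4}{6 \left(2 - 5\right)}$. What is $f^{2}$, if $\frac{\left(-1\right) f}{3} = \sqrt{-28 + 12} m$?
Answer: $- \frac{1936}{9} \approx -215.11$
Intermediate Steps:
$m = \frac{11}{9}$ ($m = \left(-1\right) \left(-1\right) - \frac{4}{6 \left(-3\right)} = 1 - \frac{4}{-18} = 1 - - \frac{2}{9} = 1 + \frac{2}{9} = \frac{11}{9} \approx 1.2222$)
$f = - \frac{44 i}{3}$ ($f = - 3 \sqrt{-28 + 12} \cdot \frac{11}{9} = - 3 \sqrt{-16} \cdot \frac{11}{9} = - 3 \cdot 4 i \frac{11}{9} = - 3 \frac{44 i}{9} = - \frac{44 i}{3} \approx - 14.667 i$)
$f^{2} = \left(- \frac{44 i}{3}\right)^{2} = - \frac{1936}{9}$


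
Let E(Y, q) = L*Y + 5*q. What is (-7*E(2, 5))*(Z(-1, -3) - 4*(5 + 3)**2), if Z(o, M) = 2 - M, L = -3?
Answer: 33383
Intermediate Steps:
E(Y, q) = -3*Y + 5*q
(-7*E(2, 5))*(Z(-1, -3) - 4*(5 + 3)**2) = (-7*(-3*2 + 5*5))*((2 - 1*(-3)) - 4*(5 + 3)**2) = (-7*(-6 + 25))*((2 + 3) - 4*8**2) = (-7*19)*(5 - 4*64) = -133*(5 - 256) = -133*(-251) = 33383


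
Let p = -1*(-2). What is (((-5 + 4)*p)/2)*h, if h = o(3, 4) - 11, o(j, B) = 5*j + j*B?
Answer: -16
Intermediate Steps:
o(j, B) = 5*j + B*j
h = 16 (h = 3*(5 + 4) - 11 = 3*9 - 11 = 27 - 11 = 16)
p = 2
(((-5 + 4)*p)/2)*h = (((-5 + 4)*2)/2)*16 = ((-1*2)/2)*16 = ((½)*(-2))*16 = -1*16 = -16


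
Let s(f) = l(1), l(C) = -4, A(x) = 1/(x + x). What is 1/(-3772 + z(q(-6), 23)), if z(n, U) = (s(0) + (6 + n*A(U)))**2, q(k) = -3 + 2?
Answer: -2116/7973271 ≈ -0.00026539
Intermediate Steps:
q(k) = -1
A(x) = 1/(2*x)
s(f) = -4
z(n, U) = (2 + n/(2*U))**2 (z(n, U) = (-4 + (6 + n*(1/(2*U))))**2 = (-4 + (6 + n/(2*U)))**2 = (2 + n/(2*U))**2)
1/(-3772 + z(q(-6), 23)) = 1/(-3772 + (1/4)*(-1 + 4*23)**2/23**2) = 1/(-3772 + (1/4)*(1/529)*(-1 + 92)**2) = 1/(-3772 + (1/4)*(1/529)*91**2) = 1/(-3772 + (1/4)*(1/529)*8281) = 1/(-3772 + 8281/2116) = 1/(-7973271/2116) = -2116/7973271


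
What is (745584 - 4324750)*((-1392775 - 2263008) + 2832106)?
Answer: 2948076713382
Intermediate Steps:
(745584 - 4324750)*((-1392775 - 2263008) + 2832106) = -3579166*(-3655783 + 2832106) = -3579166*(-823677) = 2948076713382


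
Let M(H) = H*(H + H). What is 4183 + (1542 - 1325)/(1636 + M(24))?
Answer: 11662421/2788 ≈ 4183.1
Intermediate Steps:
M(H) = 2*H² (M(H) = H*(2*H) = 2*H²)
4183 + (1542 - 1325)/(1636 + M(24)) = 4183 + (1542 - 1325)/(1636 + 2*24²) = 4183 + 217/(1636 + 2*576) = 4183 + 217/(1636 + 1152) = 4183 + 217/2788 = 11662421/2788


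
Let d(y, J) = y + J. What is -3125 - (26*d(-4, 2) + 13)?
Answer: -3086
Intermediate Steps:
d(y, J) = J + y
-3125 - (26*d(-4, 2) + 13) = -3125 - (26*(2 - 4) + 13) = -3125 - (26*(-2) + 13) = -3125 - (-52 + 13) = -3125 - 1*(-39) = -3125 + 39 = -3086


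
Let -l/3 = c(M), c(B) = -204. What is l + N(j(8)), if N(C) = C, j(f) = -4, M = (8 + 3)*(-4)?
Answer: 608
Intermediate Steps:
M = -44 (M = 11*(-4) = -44)
l = 612 (l = -3*(-204) = 612)
l + N(j(8)) = 612 - 4 = 608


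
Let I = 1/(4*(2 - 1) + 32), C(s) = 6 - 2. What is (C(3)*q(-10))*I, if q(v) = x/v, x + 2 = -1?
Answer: 1/30 ≈ 0.033333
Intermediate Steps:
C(s) = 4
x = -3 (x = -2 - 1 = -3)
I = 1/36 (I = 1/(4*1 + 32) = 1/(4 + 32) = 1/36 ≈ 0.027778)
q(v) = -3/v
(C(3)*q(-10))*I = (4*(-3/(-10)))*(1/36) = (4*(-3*(-1/10)))*(1/36) = (4*(3/10))*(1/36) = (6/5)*(1/36) = 1/30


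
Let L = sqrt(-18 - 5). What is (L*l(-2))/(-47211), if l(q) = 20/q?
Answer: 10*I*sqrt(23)/47211 ≈ 0.0010158*I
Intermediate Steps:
L = I*sqrt(23) (L = sqrt(-23) = I*sqrt(23) ≈ 4.7958*I)
(L*l(-2))/(-47211) = ((I*sqrt(23))*(20/(-2)))/(-47211) = ((I*sqrt(23))*(20*(-1/2)))*(-1/47211) = ((I*sqrt(23))*(-10))*(-1/47211) = -10*I*sqrt(23)*(-1/47211) = 10*I*sqrt(23)/47211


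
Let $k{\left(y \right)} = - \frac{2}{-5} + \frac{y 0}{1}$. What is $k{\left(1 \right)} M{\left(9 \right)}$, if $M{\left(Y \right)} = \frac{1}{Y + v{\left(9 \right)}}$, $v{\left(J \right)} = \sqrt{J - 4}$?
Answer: $\frac{9}{190} - \frac{\sqrt{5}}{190} \approx 0.0356$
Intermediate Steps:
$v{\left(J \right)} = \sqrt{-4 + J}$
$k{\left(y \right)} = \frac{2}{5}$ ($k{\left(y \right)} = \left(-2\right) \left(- \frac{1}{5}\right) + 0 \cdot 1 = \frac{2}{5} + 0 = \frac{2}{5}$)
$M{\left(Y \right)} = \frac{1}{Y + \sqrt{5}}$ ($M{\left(Y \right)} = \frac{1}{Y + \sqrt{-4 + 9}} = \frac{1}{Y + \sqrt{5}}$)
$k{\left(1 \right)} M{\left(9 \right)} = \frac{2}{5 \left(9 + \sqrt{5}\right)}$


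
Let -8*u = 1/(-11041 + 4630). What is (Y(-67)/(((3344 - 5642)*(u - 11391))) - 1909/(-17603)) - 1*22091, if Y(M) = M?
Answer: -87011433095628548432/3938792279092043 ≈ -22091.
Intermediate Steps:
u = 1/51288 (u = -1/(8*(-11041 + 4630)) = -⅛/(-6411) = -⅛*(-1/6411) = 1/51288 ≈ 1.9498e-5)
(Y(-67)/(((3344 - 5642)*(u - 11391))) - 1909/(-17603)) - 1*22091 = (-67*1/((3344 - 5642)*(1/51288 - 11391)) - 1909/(-17603)) - 1*22091 = (-67/((-2298*(-584221607/51288))) - 1909*(-1/17603)) - 22091 = (-67/223756875481/8548 + 1909/17603) - 22091 = (-67*8548/223756875481 + 1909/17603) - 22091 = (-572716/223756875481 + 1909/17603) - 22091 = 427141793773481/3938792279092043 - 22091 = -87011433095628548432/3938792279092043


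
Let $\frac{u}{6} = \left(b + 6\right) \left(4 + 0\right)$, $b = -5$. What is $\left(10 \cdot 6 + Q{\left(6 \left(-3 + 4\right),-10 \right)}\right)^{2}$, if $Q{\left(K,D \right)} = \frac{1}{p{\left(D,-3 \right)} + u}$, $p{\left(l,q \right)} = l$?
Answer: $\frac{707281}{196} \approx 3608.6$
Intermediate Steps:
$u = 24$ ($u = 6 \left(-5 + 6\right) \left(4 + 0\right) = 6 \cdot 1 \cdot 4 = 6 \cdot 4 = 24$)
$Q{\left(K,D \right)} = \frac{1}{24 + D}$ ($Q{\left(K,D \right)} = \frac{1}{D + 24} = \frac{1}{24 + D}$)
$\left(10 \cdot 6 + Q{\left(6 \left(-3 + 4\right),-10 \right)}\right)^{2} = \left(10 \cdot 6 + \frac{1}{24 - 10}\right)^{2} = \left(60 + \frac{1}{14}\right)^{2} = \left(\frac{841}{14}\right)^{2} = \frac{707281}{196}$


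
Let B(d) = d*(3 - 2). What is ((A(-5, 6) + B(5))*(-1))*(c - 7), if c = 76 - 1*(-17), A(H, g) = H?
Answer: 0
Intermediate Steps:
B(d) = d (B(d) = d*1 = d)
c = 93 (c = 76 + 17 = 93)
((A(-5, 6) + B(5))*(-1))*(c - 7) = ((-5 + 5)*(-1))*(93 - 7) = (0*(-1))*86 = 0*86 = 0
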